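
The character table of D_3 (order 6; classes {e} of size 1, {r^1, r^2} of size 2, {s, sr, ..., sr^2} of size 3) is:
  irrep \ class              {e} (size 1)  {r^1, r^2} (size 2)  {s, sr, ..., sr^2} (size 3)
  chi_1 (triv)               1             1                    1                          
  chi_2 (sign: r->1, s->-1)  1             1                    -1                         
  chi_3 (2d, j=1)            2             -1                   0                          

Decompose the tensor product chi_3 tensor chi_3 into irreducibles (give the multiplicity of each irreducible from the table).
chi_3 tensor chi_3 = chi_1 + chi_2 + chi_3 (all other irreducibles have multiplicity 0).

Argument: The character of a tensor product is the pointwise product (chi_3 * chi_3)(C) = chi_3(C) * chi_3(C):
  {e}: (2)*(2), {r^1, r^2}: (-1)*(-1), {s, sr, ..., sr^2}: (0)*(0)
so (chi_3 * chi_3) takes values
  {e} -> 4, {r^1, r^2} -> 1, {s, sr, ..., sr^2} -> 0.
Now take the inner product of this character with each irreducible chi from the table, <chi_3*chi_3, chi> = (1/6) sum_C |C| (chi_3*chi_3)(C) conj(chi(C)):
  <chi_3*chi_3, chi_1> = (1/6)[1*(4)*conj(1) + 2*(1)*conj(1) + 3*(0)*conj(1)]
      = (1/6)[(4) + (2) + (0)] = 6/6 = 1
  <chi_3*chi_3, chi_2> = (1/6)[1*(4)*conj(1) + 2*(1)*conj(1) + 3*(0)*conj(-1)]
      = (1/6)[(4) + (2) + (0)] = 6/6 = 1
  <chi_3*chi_3, chi_3> = (1/6)[1*(4)*conj(2) + 2*(1)*conj(-1) + 3*(0)*conj(0)]
      = (1/6)[(8) + (-2) + (0)] = 6/6 = 1
Hence the multiplicities are chi_1: 1, chi_2: 1, chi_3: 1. Dimension check: dim(chi_3)*dim(chi_3) = 2*2 = 4 and sum (mult * dim) = 1*1 + 1*1 + 1*2 = 4.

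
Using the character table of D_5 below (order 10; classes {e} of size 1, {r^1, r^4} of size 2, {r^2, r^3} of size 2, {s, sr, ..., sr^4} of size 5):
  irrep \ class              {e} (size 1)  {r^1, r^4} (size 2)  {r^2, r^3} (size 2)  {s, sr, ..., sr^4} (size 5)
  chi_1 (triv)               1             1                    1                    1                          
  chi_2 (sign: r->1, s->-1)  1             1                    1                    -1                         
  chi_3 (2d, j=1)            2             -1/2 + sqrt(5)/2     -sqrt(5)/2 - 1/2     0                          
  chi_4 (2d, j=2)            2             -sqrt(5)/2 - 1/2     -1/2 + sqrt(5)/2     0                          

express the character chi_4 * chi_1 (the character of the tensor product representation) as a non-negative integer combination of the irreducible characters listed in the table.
chi_4 tensor chi_1 = chi_4 (all other irreducibles have multiplicity 0).

Solution. The character of a tensor product is the pointwise product (chi_4 * chi_1)(C) = chi_4(C) * chi_1(C):
  {e}: (2)*(1), {r^1, r^4}: (-sqrt(5)/2 - 1/2)*(1), {r^2, r^3}: (-1/2 + sqrt(5)/2)*(1), {s, sr, ..., sr^4}: (0)*(1)
so (chi_4 * chi_1) takes values
  {e} -> 2, {r^1, r^4} -> -sqrt(5)/2 - 1/2, {r^2, r^3} -> -1/2 + sqrt(5)/2, {s, sr, ..., sr^4} -> 0.
Now take the inner product of this character with each irreducible chi from the table, <chi_4*chi_1, chi> = (1/10) sum_C |C| (chi_4*chi_1)(C) conj(chi(C)):
  <chi_4*chi_1, chi_1> = (1/10)[1*(2)*conj(1) + 2*(-sqrt(5)/2 - 1/2)*conj(1) + 2*(-1/2 + sqrt(5)/2)*conj(1) + 5*(0)*conj(1)]
      = (1/10)[(2) + (-sqrt(5) - 1) + (-1 + sqrt(5)) + (0)] = 0/10 = 0
  <chi_4*chi_1, chi_2> = (1/10)[1*(2)*conj(1) + 2*(-sqrt(5)/2 - 1/2)*conj(1) + 2*(-1/2 + sqrt(5)/2)*conj(1) + 5*(0)*conj(-1)]
      = (1/10)[(2) + (-sqrt(5) - 1) + (-1 + sqrt(5)) + (0)] = 0/10 = 0
  <chi_4*chi_1, chi_3> = (1/10)[1*(2)*conj(2) + 2*(-sqrt(5)/2 - 1/2)*conj(-1/2 + sqrt(5)/2) + 2*(-1/2 + sqrt(5)/2)*conj(-sqrt(5)/2 - 1/2) + 5*(0)*conj(0)]
      = (1/10)[(4) + (-2) + (-2) + (0)] = 0/10 = 0
  <chi_4*chi_1, chi_4> = (1/10)[1*(2)*conj(2) + 2*(-sqrt(5)/2 - 1/2)*conj(-sqrt(5)/2 - 1/2) + 2*(-1/2 + sqrt(5)/2)*conj(-1/2 + sqrt(5)/2) + 5*(0)*conj(0)]
      = (1/10)[(4) + (sqrt(5) + 3) + (3 - sqrt(5)) + (0)] = 10/10 = 1
Hence the multiplicities are chi_4: 1. Dimension check: dim(chi_4)*dim(chi_1) = 2*1 = 2 and sum (mult * dim) = 1*2 = 2.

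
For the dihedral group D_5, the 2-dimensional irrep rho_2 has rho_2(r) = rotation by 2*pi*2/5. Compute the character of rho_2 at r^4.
chi_{rho_2}(r^4) = 2*cos(2*pi*2*4/5) = -sqrt(5)/2 - 1/2

Solution. rho_2(r^4) is rotation by angle 2*pi*2*4/5, whose trace is 2*cos(2*pi*2*4/5) = -sqrt(5)/2 - 1/2.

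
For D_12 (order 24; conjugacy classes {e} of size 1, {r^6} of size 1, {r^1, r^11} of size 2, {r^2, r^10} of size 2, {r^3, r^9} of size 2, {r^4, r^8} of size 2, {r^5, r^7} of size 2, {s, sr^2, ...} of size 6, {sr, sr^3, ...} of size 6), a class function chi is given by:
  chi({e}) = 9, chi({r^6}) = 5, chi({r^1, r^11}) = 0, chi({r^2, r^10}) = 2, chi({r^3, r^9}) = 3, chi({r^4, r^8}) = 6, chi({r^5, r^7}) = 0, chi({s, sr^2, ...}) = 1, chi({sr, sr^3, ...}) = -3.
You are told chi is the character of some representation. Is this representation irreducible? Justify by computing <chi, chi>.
Not irreducible (reducible): <chi, chi> = 11 > 1.

Explanation: <chi, chi> = (1/|G|) sum_C |C| * |chi(C)|^2 = (1/24)[1*|9|^2 + 1*|5|^2 + 2*|0|^2 + 2*|2|^2 + 2*|3|^2 + 2*|6|^2 + 2*|0|^2 + 6*|1|^2 + 6*|-3|^2]
  = (1/24)[(81) + (25) + (0) + (8) + (18) + (72) + (0) + (6) + (54)] = 264/24 = 11.
A character is irreducible iff <chi, chi> = 1, so this representation is reducible.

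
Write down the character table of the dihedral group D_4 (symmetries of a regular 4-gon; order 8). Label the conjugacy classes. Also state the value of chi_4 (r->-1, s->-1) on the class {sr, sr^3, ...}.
Conjugacy classes: {e} of size 1, {r^2} of size 1, {r^1, r^3} of size 2, {s, sr^2, ...} of size 2, {sr, sr^3, ...} of size 2.
Character table:
  irrep \ class              {e} (size 1)  {r^2} (size 1)  {r^1, r^3} (size 2)  {s, sr^2, ...} (size 2)  {sr, sr^3, ...} (size 2)
  chi_1 (triv)               1             1               1                    1                        1                       
  chi_2 (sign: r->1, s->-1)  1             1               1                    -1                       -1                      
  chi_3 (r->-1, s->1)        1             1               -1                   1                        -1                      
  chi_4 (r->-1, s->-1)       1             1               -1                   -1                       1                       
  chi_5 (2d, j=1)            2             -2              0                    0                        0                       

Spot check: chi_4 (r->-1, s->-1) on {sr, sr^3, ...} = 1.

Why: D_4 has order 2*4 = 8 with 5 conjugacy classes, hence 5 irreducibles. Sum of squared dims 1 + 1 + 1 + 1 + 4 = 8 = |G|. Linear characters come from the abelianisation; the 2-dimensional irreps have character r^k -> 2*cos(2*pi*j*k/4), reflections -> 0.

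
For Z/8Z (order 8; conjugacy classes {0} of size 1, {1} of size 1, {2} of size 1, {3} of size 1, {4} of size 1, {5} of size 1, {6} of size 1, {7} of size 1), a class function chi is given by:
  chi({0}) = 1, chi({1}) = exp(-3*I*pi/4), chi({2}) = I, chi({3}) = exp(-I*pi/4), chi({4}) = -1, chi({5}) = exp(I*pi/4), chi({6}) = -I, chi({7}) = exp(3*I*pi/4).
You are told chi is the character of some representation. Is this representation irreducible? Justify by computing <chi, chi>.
Irreducible: <chi, chi> = 1.

<chi, chi> = (1/|G|) sum_C |C| * |chi(C)|^2 = (1/8)[1*|1|^2 + 1*|exp(-3*I*pi/4)|^2 + 1*|I|^2 + 1*|exp(-I*pi/4)|^2 + 1*|-1|^2 + 1*|exp(I*pi/4)|^2 + 1*|-I|^2 + 1*|exp(3*I*pi/4)|^2]
  = (1/8)[(1) + (1) + (1) + (1) + (1) + (1) + (1) + (1)] = 8/8 = 1.
(Exp terms are combined using exp(i*s)*conj(exp(i*t)) = exp(i*(s-t)), and sums of them are collapsed using the identity that for every m > 1 the m distinct m-th roots of unity sum to 0, e.g. 1 + exp(2*I*pi/3) + exp(-2*I*pi/3) = 0.)
A character is irreducible iff <chi, chi> = 1, so this representation is irreducible.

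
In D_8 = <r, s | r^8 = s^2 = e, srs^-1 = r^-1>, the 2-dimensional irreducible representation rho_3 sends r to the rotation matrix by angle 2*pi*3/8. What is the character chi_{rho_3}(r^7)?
chi_{rho_3}(r^7) = 2*cos(2*pi*3*7/8) = -sqrt(2)

Why: rho_3(r^7) is rotation by angle 2*pi*3*7/8, whose trace is 2*cos(2*pi*3*7/8) = -sqrt(2).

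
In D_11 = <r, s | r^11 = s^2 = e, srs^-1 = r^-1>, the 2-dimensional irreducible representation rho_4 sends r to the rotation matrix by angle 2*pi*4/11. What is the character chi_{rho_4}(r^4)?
chi_{rho_4}(r^4) = 2*cos(2*pi*4*4/11) = -2*cos(pi/11)

Working: rho_4(r^4) is rotation by angle 2*pi*4*4/11, whose trace is 2*cos(2*pi*4*4/11) = -2*cos(pi/11).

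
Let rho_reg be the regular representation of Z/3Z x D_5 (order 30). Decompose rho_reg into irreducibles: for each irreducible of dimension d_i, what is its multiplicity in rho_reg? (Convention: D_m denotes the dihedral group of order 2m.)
Each irreducible V_i of dimension d_i appears with multiplicity d_i, i.e. rho_reg = (direct sum over all irreducibles V_i) d_i V_i. The irreducible dimensions for Z/3Z x D_5 are 1, 1, 1, 1, 1, 1, 2, 2, 2, 2, 2, 2: 6 irreducibles of dimension 1, each with multiplicity 1; 6 irreducibles of dimension 2, each with multiplicity 2. Total dimension 6*1*1 + 6*2*2 = 30 = |G|.

Solution. General theorem: in the regular representation of a finite group G, each irreducible appears with multiplicity equal to its dimension. Check: dim(rho_reg) = sum d_i^2 = 1 + 1 + 1 + 1 + 1 + 1 + 4 + 4 + 4 + 4 + 4 + 4 = 30 = |G|.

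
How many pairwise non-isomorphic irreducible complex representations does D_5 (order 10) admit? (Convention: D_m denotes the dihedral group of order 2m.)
4

Working: The number of irreducible complex representations of a finite group equals its number of conjugacy classes. D_5 has 4 conjugacy classes ((n+3)/2 for n odd), so D_5 (order 10) has exactly 4 irreducible complex representations.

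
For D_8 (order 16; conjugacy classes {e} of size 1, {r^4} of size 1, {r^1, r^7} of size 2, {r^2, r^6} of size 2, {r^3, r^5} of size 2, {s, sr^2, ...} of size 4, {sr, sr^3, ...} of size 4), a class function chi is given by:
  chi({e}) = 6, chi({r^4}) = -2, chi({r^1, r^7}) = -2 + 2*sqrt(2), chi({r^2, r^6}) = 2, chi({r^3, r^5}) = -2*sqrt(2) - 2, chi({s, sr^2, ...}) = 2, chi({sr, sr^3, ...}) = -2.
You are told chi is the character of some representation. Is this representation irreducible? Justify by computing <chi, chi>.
Not irreducible (reducible): <chi, chi> = 8 > 1.

<chi, chi> = (1/|G|) sum_C |C| * |chi(C)|^2 = (1/16)[1*|6|^2 + 1*|-2|^2 + 2*|-2 + 2*sqrt(2)|^2 + 2*|2|^2 + 2*|-2*sqrt(2) - 2|^2 + 4*|2|^2 + 4*|-2|^2]
  = (1/16)[(36) + (4) + (24 - 16*sqrt(2)) + (8) + (16*sqrt(2) + 24) + (16) + (16)] = 128/16 = 8.
A character is irreducible iff <chi, chi> = 1, so this representation is reducible.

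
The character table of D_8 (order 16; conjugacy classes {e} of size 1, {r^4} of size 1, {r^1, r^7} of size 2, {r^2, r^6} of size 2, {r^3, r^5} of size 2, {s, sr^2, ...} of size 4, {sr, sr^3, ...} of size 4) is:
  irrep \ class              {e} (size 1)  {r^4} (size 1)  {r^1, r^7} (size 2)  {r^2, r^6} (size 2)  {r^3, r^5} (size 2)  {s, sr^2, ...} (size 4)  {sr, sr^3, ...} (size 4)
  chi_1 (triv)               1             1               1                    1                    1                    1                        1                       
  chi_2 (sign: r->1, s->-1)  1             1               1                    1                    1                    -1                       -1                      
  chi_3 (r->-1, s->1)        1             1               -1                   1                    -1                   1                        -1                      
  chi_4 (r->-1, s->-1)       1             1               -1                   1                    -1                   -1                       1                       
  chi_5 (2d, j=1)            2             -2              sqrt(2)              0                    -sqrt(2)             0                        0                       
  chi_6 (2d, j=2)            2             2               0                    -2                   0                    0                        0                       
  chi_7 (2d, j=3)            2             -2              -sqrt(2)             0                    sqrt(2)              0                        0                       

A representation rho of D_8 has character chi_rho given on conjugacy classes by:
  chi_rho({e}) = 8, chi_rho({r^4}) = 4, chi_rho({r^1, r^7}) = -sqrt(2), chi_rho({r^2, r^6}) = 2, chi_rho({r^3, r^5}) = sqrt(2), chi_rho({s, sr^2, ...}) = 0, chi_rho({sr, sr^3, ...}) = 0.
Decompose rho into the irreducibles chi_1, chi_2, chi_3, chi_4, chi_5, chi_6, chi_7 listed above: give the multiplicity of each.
Multiplicities: chi_1: 1, chi_2: 1, chi_3: 1, chi_4: 1, chi_5: 0, chi_6: 1, chi_7: 1.

Justification: Use <chi_rho, chi> = (1/|G|) sum_C |C| * chi_rho(C) * conj(chi(C)) with |G| = 16 for each irreducible chi in the table:
  <chi_rho, chi_1> = (1/16)[1*(8)*conj(1) + 1*(4)*conj(1) + 2*(-sqrt(2))*conj(1) + 2*(2)*conj(1) + 2*(sqrt(2))*conj(1) + 4*(0)*conj(1) + 4*(0)*conj(1)]
      = (1/16)[(8) + (4) + (-2*sqrt(2)) + (4) + (2*sqrt(2)) + (0) + (0)] = 16/16 = 1
  <chi_rho, chi_2> = (1/16)[1*(8)*conj(1) + 1*(4)*conj(1) + 2*(-sqrt(2))*conj(1) + 2*(2)*conj(1) + 2*(sqrt(2))*conj(1) + 4*(0)*conj(-1) + 4*(0)*conj(-1)]
      = (1/16)[(8) + (4) + (-2*sqrt(2)) + (4) + (2*sqrt(2)) + (0) + (0)] = 16/16 = 1
  <chi_rho, chi_3> = (1/16)[1*(8)*conj(1) + 1*(4)*conj(1) + 2*(-sqrt(2))*conj(-1) + 2*(2)*conj(1) + 2*(sqrt(2))*conj(-1) + 4*(0)*conj(1) + 4*(0)*conj(-1)]
      = (1/16)[(8) + (4) + (2*sqrt(2)) + (4) + (-2*sqrt(2)) + (0) + (0)] = 16/16 = 1
  <chi_rho, chi_4> = (1/16)[1*(8)*conj(1) + 1*(4)*conj(1) + 2*(-sqrt(2))*conj(-1) + 2*(2)*conj(1) + 2*(sqrt(2))*conj(-1) + 4*(0)*conj(-1) + 4*(0)*conj(1)]
      = (1/16)[(8) + (4) + (2*sqrt(2)) + (4) + (-2*sqrt(2)) + (0) + (0)] = 16/16 = 1
  <chi_rho, chi_5> = (1/16)[1*(8)*conj(2) + 1*(4)*conj(-2) + 2*(-sqrt(2))*conj(sqrt(2)) + 2*(2)*conj(0) + 2*(sqrt(2))*conj(-sqrt(2)) + 4*(0)*conj(0) + 4*(0)*conj(0)]
      = (1/16)[(16) + (-8) + (-4) + (0) + (-4) + (0) + (0)] = 0/16 = 0
  <chi_rho, chi_6> = (1/16)[1*(8)*conj(2) + 1*(4)*conj(2) + 2*(-sqrt(2))*conj(0) + 2*(2)*conj(-2) + 2*(sqrt(2))*conj(0) + 4*(0)*conj(0) + 4*(0)*conj(0)]
      = (1/16)[(16) + (8) + (0) + (-8) + (0) + (0) + (0)] = 16/16 = 1
  <chi_rho, chi_7> = (1/16)[1*(8)*conj(2) + 1*(4)*conj(-2) + 2*(-sqrt(2))*conj(-sqrt(2)) + 2*(2)*conj(0) + 2*(sqrt(2))*conj(sqrt(2)) + 4*(0)*conj(0) + 4*(0)*conj(0)]
      = (1/16)[(16) + (-8) + (4) + (0) + (4) + (0) + (0)] = 16/16 = 1
Dimension check: dim(rho) = sum (mult * dim) = 1*1 + 1*1 + 1*1 + 1*1 + 0*2 + 1*2 + 1*2 = 8 = chi_rho(e) = 8.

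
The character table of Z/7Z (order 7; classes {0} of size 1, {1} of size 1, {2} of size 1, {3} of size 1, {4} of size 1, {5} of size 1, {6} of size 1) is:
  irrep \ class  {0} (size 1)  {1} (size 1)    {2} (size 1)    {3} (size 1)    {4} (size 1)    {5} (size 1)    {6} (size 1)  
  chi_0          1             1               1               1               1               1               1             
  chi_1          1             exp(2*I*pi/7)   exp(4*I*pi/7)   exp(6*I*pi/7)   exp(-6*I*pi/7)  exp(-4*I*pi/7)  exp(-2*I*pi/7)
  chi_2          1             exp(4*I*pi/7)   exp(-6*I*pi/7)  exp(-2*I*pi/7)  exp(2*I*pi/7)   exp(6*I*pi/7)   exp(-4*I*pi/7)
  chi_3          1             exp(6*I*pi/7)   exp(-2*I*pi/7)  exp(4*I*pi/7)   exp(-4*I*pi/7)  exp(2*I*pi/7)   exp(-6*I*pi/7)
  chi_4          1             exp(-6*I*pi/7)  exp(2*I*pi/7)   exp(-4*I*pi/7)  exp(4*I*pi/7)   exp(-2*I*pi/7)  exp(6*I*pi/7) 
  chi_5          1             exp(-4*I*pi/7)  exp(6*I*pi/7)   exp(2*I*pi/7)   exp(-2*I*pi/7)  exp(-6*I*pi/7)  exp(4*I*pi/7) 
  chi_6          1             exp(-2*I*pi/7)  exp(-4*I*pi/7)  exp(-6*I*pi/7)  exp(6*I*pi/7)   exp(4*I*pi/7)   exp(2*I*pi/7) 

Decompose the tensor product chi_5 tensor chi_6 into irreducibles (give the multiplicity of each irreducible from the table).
chi_5 tensor chi_6 = chi_4 (all other irreducibles have multiplicity 0).

Proof sketch: The character of a tensor product is the pointwise product (chi_5 * chi_6)(C) = chi_5(C) * chi_6(C):
  {0}: (1)*(1), {1}: (exp(-4*I*pi/7))*(exp(-2*I*pi/7)), {2}: (exp(6*I*pi/7))*(exp(-4*I*pi/7)), {3}: (exp(2*I*pi/7))*(exp(-6*I*pi/7)), {4}: (exp(-2*I*pi/7))*(exp(6*I*pi/7)), {5}: (exp(-6*I*pi/7))*(exp(4*I*pi/7)), {6}: (exp(4*I*pi/7))*(exp(2*I*pi/7))
so (chi_5 * chi_6) takes values
  {0} -> 1, {1} -> exp(-6*I*pi/7), {2} -> exp(2*I*pi/7), {3} -> exp(-4*I*pi/7), {4} -> exp(4*I*pi/7), {5} -> exp(-2*I*pi/7), {6} -> exp(6*I*pi/7).
Now take the inner product of this character with each irreducible chi from the table, <chi_5*chi_6, chi> = (1/7) sum_C |C| (chi_5*chi_6)(C) conj(chi(C)):
  <chi_5*chi_6, chi_0> = (1/7)[1*(1)*conj(1) + 1*(exp(-6*I*pi/7))*conj(1) + 1*(exp(2*I*pi/7))*conj(1) + 1*(exp(-4*I*pi/7))*conj(1) + 1*(exp(4*I*pi/7))*conj(1) + 1*(exp(-2*I*pi/7))*conj(1) + 1*(exp(6*I*pi/7))*conj(1)]
      = (1/7)[(1) + (exp(-6*I*pi/7)) + (exp(2*I*pi/7)) + (exp(-4*I*pi/7)) + (exp(4*I*pi/7)) + (exp(-2*I*pi/7)) + (exp(6*I*pi/7))] = 0/7 = 0
  <chi_5*chi_6, chi_1> = (1/7)[1*(1)*conj(1) + 1*(exp(-6*I*pi/7))*conj(exp(2*I*pi/7)) + 1*(exp(2*I*pi/7))*conj(exp(4*I*pi/7)) + 1*(exp(-4*I*pi/7))*conj(exp(6*I*pi/7)) + 1*(exp(4*I*pi/7))*conj(exp(-6*I*pi/7)) + 1*(exp(-2*I*pi/7))*conj(exp(-4*I*pi/7)) + 1*(exp(6*I*pi/7))*conj(exp(-2*I*pi/7))]
      = (1/7)[(1) + (exp(6*I*pi/7)) + (exp(-2*I*pi/7)) + (exp(4*I*pi/7)) + (exp(-4*I*pi/7)) + (exp(2*I*pi/7)) + (exp(-6*I*pi/7))] = 0/7 = 0
  <chi_5*chi_6, chi_2> = (1/7)[1*(1)*conj(1) + 1*(exp(-6*I*pi/7))*conj(exp(4*I*pi/7)) + 1*(exp(2*I*pi/7))*conj(exp(-6*I*pi/7)) + 1*(exp(-4*I*pi/7))*conj(exp(-2*I*pi/7)) + 1*(exp(4*I*pi/7))*conj(exp(2*I*pi/7)) + 1*(exp(-2*I*pi/7))*conj(exp(6*I*pi/7)) + 1*(exp(6*I*pi/7))*conj(exp(-4*I*pi/7))]
      = (1/7)[(1) + (exp(4*I*pi/7)) + (exp(-6*I*pi/7)) + (exp(-2*I*pi/7)) + (exp(2*I*pi/7)) + (exp(6*I*pi/7)) + (exp(-4*I*pi/7))] = 0/7 = 0
  <chi_5*chi_6, chi_3> = (1/7)[1*(1)*conj(1) + 1*(exp(-6*I*pi/7))*conj(exp(6*I*pi/7)) + 1*(exp(2*I*pi/7))*conj(exp(-2*I*pi/7)) + 1*(exp(-4*I*pi/7))*conj(exp(4*I*pi/7)) + 1*(exp(4*I*pi/7))*conj(exp(-4*I*pi/7)) + 1*(exp(-2*I*pi/7))*conj(exp(2*I*pi/7)) + 1*(exp(6*I*pi/7))*conj(exp(-6*I*pi/7))]
      = (1/7)[(1) + (exp(2*I*pi/7)) + (exp(4*I*pi/7)) + (exp(6*I*pi/7)) + (exp(-6*I*pi/7)) + (exp(-4*I*pi/7)) + (exp(-2*I*pi/7))] = 0/7 = 0
  <chi_5*chi_6, chi_4> = (1/7)[1*(1)*conj(1) + 1*(exp(-6*I*pi/7))*conj(exp(-6*I*pi/7)) + 1*(exp(2*I*pi/7))*conj(exp(2*I*pi/7)) + 1*(exp(-4*I*pi/7))*conj(exp(-4*I*pi/7)) + 1*(exp(4*I*pi/7))*conj(exp(4*I*pi/7)) + 1*(exp(-2*I*pi/7))*conj(exp(-2*I*pi/7)) + 1*(exp(6*I*pi/7))*conj(exp(6*I*pi/7))]
      = (1/7)[(1) + (1) + (1) + (1) + (1) + (1) + (1)] = 7/7 = 1
  <chi_5*chi_6, chi_5> = (1/7)[1*(1)*conj(1) + 1*(exp(-6*I*pi/7))*conj(exp(-4*I*pi/7)) + 1*(exp(2*I*pi/7))*conj(exp(6*I*pi/7)) + 1*(exp(-4*I*pi/7))*conj(exp(2*I*pi/7)) + 1*(exp(4*I*pi/7))*conj(exp(-2*I*pi/7)) + 1*(exp(-2*I*pi/7))*conj(exp(-6*I*pi/7)) + 1*(exp(6*I*pi/7))*conj(exp(4*I*pi/7))]
      = (1/7)[(1) + (exp(-2*I*pi/7)) + (exp(-4*I*pi/7)) + (exp(-6*I*pi/7)) + (exp(6*I*pi/7)) + (exp(4*I*pi/7)) + (exp(2*I*pi/7))] = 0/7 = 0
  <chi_5*chi_6, chi_6> = (1/7)[1*(1)*conj(1) + 1*(exp(-6*I*pi/7))*conj(exp(-2*I*pi/7)) + 1*(exp(2*I*pi/7))*conj(exp(-4*I*pi/7)) + 1*(exp(-4*I*pi/7))*conj(exp(-6*I*pi/7)) + 1*(exp(4*I*pi/7))*conj(exp(6*I*pi/7)) + 1*(exp(-2*I*pi/7))*conj(exp(4*I*pi/7)) + 1*(exp(6*I*pi/7))*conj(exp(2*I*pi/7))]
      = (1/7)[(1) + (exp(-4*I*pi/7)) + (exp(6*I*pi/7)) + (exp(2*I*pi/7)) + (exp(-2*I*pi/7)) + (exp(-6*I*pi/7)) + (exp(4*I*pi/7))] = 0/7 = 0
(Exp terms are combined using exp(i*s)*conj(exp(i*t)) = exp(i*(s-t)), and sums of them are collapsed using the identity that for every m > 1 the m distinct m-th roots of unity sum to 0, e.g. 1 + exp(2*I*pi/3) + exp(-2*I*pi/3) = 0.)
Hence the multiplicities are chi_4: 1. Dimension check: dim(chi_5)*dim(chi_6) = 1*1 = 1 and sum (mult * dim) = 1*1 = 1.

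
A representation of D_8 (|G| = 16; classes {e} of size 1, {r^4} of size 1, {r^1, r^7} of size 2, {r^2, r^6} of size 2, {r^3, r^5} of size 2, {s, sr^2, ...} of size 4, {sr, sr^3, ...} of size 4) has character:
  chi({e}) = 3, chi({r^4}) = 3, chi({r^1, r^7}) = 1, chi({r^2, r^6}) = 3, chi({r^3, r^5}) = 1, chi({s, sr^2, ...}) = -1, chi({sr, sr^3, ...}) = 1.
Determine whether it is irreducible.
Not irreducible (reducible): <chi, chi> = 3 > 1.

Explanation: <chi, chi> = (1/|G|) sum_C |C| * |chi(C)|^2 = (1/16)[1*|3|^2 + 1*|3|^2 + 2*|1|^2 + 2*|3|^2 + 2*|1|^2 + 4*|-1|^2 + 4*|1|^2]
  = (1/16)[(9) + (9) + (2) + (18) + (2) + (4) + (4)] = 48/16 = 3.
A character is irreducible iff <chi, chi> = 1, so this representation is reducible.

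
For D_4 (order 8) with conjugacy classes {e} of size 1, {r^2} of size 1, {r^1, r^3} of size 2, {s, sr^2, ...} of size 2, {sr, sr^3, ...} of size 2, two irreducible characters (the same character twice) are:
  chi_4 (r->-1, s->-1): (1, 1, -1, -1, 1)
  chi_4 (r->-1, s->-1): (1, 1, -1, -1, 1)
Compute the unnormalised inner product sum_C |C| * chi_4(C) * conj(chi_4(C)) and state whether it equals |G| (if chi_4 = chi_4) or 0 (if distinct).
Sum = 8 = |G| = 8; so <chi_4, chi_4> = 1 (norm-1 confirms irreducibility).

Working: Compute term by term over conjugacy classes (|C| * chi_4(C) * conj(chi_4(C))):
  1*(1)*conj(1) + 1*(1)*conj(1) + 2*(-1)*conj(-1) + 2*(-1)*conj(-1) + 2*(1)*conj(1)
  = (1) + (1) + (2) + (2) + (2)
  = 8.
Dividing by |G| = 8 gives 8/8 = 1, matching the row-orthogonality relation <chi_4, chi_4> = [chi_4 = chi_4].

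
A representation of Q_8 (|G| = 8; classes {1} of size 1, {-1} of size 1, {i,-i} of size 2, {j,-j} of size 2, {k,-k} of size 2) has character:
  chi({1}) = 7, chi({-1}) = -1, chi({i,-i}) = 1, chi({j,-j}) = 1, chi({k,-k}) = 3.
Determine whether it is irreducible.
Not irreducible (reducible): <chi, chi> = 9 > 1.

Details: <chi, chi> = (1/|G|) sum_C |C| * |chi(C)|^2 = (1/8)[1*|7|^2 + 1*|-1|^2 + 2*|1|^2 + 2*|1|^2 + 2*|3|^2]
  = (1/8)[(49) + (1) + (2) + (2) + (18)] = 72/8 = 9.
A character is irreducible iff <chi, chi> = 1, so this representation is reducible.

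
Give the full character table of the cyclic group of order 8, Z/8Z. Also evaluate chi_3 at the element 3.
Character table of Z/8Z (irreps indexed chi_0,...,chi_7 with chi_k(m) = zeta_8^(k*m), zeta_8 = exp(2*pi*i/8)):
  irrep \ class  {0} (size 1)  {1} (size 1)    {2} (size 1)  {3} (size 1)    {4} (size 1)  {5} (size 1)    {6} (size 1)  {7} (size 1)  
  chi_0          1             1               1             1               1             1               1             1             
  chi_1          1             exp(I*pi/4)     I             exp(3*I*pi/4)   -1            exp(-3*I*pi/4)  -I            exp(-I*pi/4)  
  chi_2          1             I               -1            -I              1             I               -1            -I            
  chi_3          1             exp(3*I*pi/4)   -I            exp(I*pi/4)     -1            exp(-I*pi/4)    I             exp(-3*I*pi/4)
  chi_4          1             -1              1             -1              1             -1              1             -1            
  chi_5          1             exp(-3*I*pi/4)  I             exp(-I*pi/4)    -1            exp(I*pi/4)     -I            exp(3*I*pi/4) 
  chi_6          1             -I              -1            I               1             -I              -1            I             
  chi_7          1             exp(-I*pi/4)    -I            exp(-3*I*pi/4)  -1            exp(3*I*pi/4)   I             exp(I*pi/4)   

Spot check: chi_3(3) = zeta_8^(3*3) = zeta_8^9 = exp(I*pi/4).

Proof sketch: Z/8Z is abelian, so all 8 irreducible complex representations are 1-dimensional. They are given by chi_k(m) = zeta_8^(k*m) for k = 0,...,7. Row orthogonality: sum_m chi_k(m) conj(chi_l(m)) = 8 * [k = l].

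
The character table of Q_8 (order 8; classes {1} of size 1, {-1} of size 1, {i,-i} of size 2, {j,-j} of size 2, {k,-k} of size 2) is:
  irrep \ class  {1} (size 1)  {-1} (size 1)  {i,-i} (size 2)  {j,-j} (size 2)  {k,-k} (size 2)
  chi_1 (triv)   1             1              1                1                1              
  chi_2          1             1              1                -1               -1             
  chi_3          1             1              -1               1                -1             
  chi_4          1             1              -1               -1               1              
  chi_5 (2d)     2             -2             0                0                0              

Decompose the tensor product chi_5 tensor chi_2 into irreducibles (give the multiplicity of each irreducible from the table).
chi_5 tensor chi_2 = chi_5 (all other irreducibles have multiplicity 0).

Argument: The character of a tensor product is the pointwise product (chi_5 * chi_2)(C) = chi_5(C) * chi_2(C):
  {1}: (2)*(1), {-1}: (-2)*(1), {i,-i}: (0)*(1), {j,-j}: (0)*(-1), {k,-k}: (0)*(-1)
so (chi_5 * chi_2) takes values
  {1} -> 2, {-1} -> -2, {i,-i} -> 0, {j,-j} -> 0, {k,-k} -> 0.
Now take the inner product of this character with each irreducible chi from the table, <chi_5*chi_2, chi> = (1/8) sum_C |C| (chi_5*chi_2)(C) conj(chi(C)):
  <chi_5*chi_2, chi_1> = (1/8)[1*(2)*conj(1) + 1*(-2)*conj(1) + 2*(0)*conj(1) + 2*(0)*conj(1) + 2*(0)*conj(1)]
      = (1/8)[(2) + (-2) + (0) + (0) + (0)] = 0/8 = 0
  <chi_5*chi_2, chi_2> = (1/8)[1*(2)*conj(1) + 1*(-2)*conj(1) + 2*(0)*conj(1) + 2*(0)*conj(-1) + 2*(0)*conj(-1)]
      = (1/8)[(2) + (-2) + (0) + (0) + (0)] = 0/8 = 0
  <chi_5*chi_2, chi_3> = (1/8)[1*(2)*conj(1) + 1*(-2)*conj(1) + 2*(0)*conj(-1) + 2*(0)*conj(1) + 2*(0)*conj(-1)]
      = (1/8)[(2) + (-2) + (0) + (0) + (0)] = 0/8 = 0
  <chi_5*chi_2, chi_4> = (1/8)[1*(2)*conj(1) + 1*(-2)*conj(1) + 2*(0)*conj(-1) + 2*(0)*conj(-1) + 2*(0)*conj(1)]
      = (1/8)[(2) + (-2) + (0) + (0) + (0)] = 0/8 = 0
  <chi_5*chi_2, chi_5> = (1/8)[1*(2)*conj(2) + 1*(-2)*conj(-2) + 2*(0)*conj(0) + 2*(0)*conj(0) + 2*(0)*conj(0)]
      = (1/8)[(4) + (4) + (0) + (0) + (0)] = 8/8 = 1
Hence the multiplicities are chi_5: 1. Dimension check: dim(chi_5)*dim(chi_2) = 2*1 = 2 and sum (mult * dim) = 1*2 = 2.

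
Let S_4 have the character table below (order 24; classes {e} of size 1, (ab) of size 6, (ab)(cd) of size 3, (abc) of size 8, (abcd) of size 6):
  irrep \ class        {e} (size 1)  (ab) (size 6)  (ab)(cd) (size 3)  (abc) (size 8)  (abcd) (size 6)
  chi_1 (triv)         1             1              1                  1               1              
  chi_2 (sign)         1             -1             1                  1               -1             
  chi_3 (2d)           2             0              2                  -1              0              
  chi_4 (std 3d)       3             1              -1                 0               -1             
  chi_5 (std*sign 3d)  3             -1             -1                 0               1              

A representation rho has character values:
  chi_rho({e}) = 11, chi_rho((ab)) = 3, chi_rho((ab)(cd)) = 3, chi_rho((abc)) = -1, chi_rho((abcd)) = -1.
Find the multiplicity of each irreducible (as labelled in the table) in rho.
Multiplicities: chi_1: 1, chi_2: 0, chi_3: 2, chi_4: 2, chi_5: 0.

Details: Use <chi_rho, chi> = (1/|G|) sum_C |C| * chi_rho(C) * conj(chi(C)) with |G| = 24 for each irreducible chi in the table:
  <chi_rho, chi_1> = (1/24)[1*(11)*conj(1) + 6*(3)*conj(1) + 3*(3)*conj(1) + 8*(-1)*conj(1) + 6*(-1)*conj(1)]
      = (1/24)[(11) + (18) + (9) + (-8) + (-6)] = 24/24 = 1
  <chi_rho, chi_2> = (1/24)[1*(11)*conj(1) + 6*(3)*conj(-1) + 3*(3)*conj(1) + 8*(-1)*conj(1) + 6*(-1)*conj(-1)]
      = (1/24)[(11) + (-18) + (9) + (-8) + (6)] = 0/24 = 0
  <chi_rho, chi_3> = (1/24)[1*(11)*conj(2) + 6*(3)*conj(0) + 3*(3)*conj(2) + 8*(-1)*conj(-1) + 6*(-1)*conj(0)]
      = (1/24)[(22) + (0) + (18) + (8) + (0)] = 48/24 = 2
  <chi_rho, chi_4> = (1/24)[1*(11)*conj(3) + 6*(3)*conj(1) + 3*(3)*conj(-1) + 8*(-1)*conj(0) + 6*(-1)*conj(-1)]
      = (1/24)[(33) + (18) + (-9) + (0) + (6)] = 48/24 = 2
  <chi_rho, chi_5> = (1/24)[1*(11)*conj(3) + 6*(3)*conj(-1) + 3*(3)*conj(-1) + 8*(-1)*conj(0) + 6*(-1)*conj(1)]
      = (1/24)[(33) + (-18) + (-9) + (0) + (-6)] = 0/24 = 0
Dimension check: dim(rho) = sum (mult * dim) = 1*1 + 0*1 + 2*2 + 2*3 + 0*3 = 11 = chi_rho(e) = 11.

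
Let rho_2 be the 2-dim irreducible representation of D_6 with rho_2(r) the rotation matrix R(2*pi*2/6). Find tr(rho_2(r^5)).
chi_{rho_2}(r^5) = 2*cos(2*pi*2*5/6) = -1

Explanation: rho_2(r^5) is rotation by angle 2*pi*2*5/6, whose trace is 2*cos(2*pi*2*5/6) = -1.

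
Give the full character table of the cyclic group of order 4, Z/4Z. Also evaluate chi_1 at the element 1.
Character table of Z/4Z (irreps indexed chi_0,...,chi_3 with chi_k(m) = zeta_4^(k*m), zeta_4 = exp(2*pi*i/4)):
  irrep \ class  {0} (size 1)  {1} (size 1)  {2} (size 1)  {3} (size 1)
  chi_0          1             1             1             1           
  chi_1          1             I             -1            -I          
  chi_2          1             -1            1             -1          
  chi_3          1             -I            -1            I           

Spot check: chi_1(1) = zeta_4^(1*1) = zeta_4^1 = I.

Why: Z/4Z is abelian, so all 4 irreducible complex representations are 1-dimensional. They are given by chi_k(m) = zeta_4^(k*m) for k = 0,...,3. Row orthogonality: sum_m chi_k(m) conj(chi_l(m)) = 4 * [k = l].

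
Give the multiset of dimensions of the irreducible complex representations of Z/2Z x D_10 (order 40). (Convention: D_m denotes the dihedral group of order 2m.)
Dimensions: 1, 1, 1, 1, 1, 1, 1, 1, 2, 2, 2, 2, 2, 2, 2, 2

Justification: There are 16 irreducibles (= number of conjugacy classes). Their dimensions d_i satisfy sum d_i^2 = |G| = 40: 1 + 1 + 1 + 1 + 1 + 1 + 1 + 1 + 4 + 4 + 4 + 4 + 4 + 4 + 4 + 4 = 40. (For the product with Z/2Z: each of the 2 1-dim characters of Z/2Z tensors with each irrep of D_10, giving 2 copies of each D_10-dimension.)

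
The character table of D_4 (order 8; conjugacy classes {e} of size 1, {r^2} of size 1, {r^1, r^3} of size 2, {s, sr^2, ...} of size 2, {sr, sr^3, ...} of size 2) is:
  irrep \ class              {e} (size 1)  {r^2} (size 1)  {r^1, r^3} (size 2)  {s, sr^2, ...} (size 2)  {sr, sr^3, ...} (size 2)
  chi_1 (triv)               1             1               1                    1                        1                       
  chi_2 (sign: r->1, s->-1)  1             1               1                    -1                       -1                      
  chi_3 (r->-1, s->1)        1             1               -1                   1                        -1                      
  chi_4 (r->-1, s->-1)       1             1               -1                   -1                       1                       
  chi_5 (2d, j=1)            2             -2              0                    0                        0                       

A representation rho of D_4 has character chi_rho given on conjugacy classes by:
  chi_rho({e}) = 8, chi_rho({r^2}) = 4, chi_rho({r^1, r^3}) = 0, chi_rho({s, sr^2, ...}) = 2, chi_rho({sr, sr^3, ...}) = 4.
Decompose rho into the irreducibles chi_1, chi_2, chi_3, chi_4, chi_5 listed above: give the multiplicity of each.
Multiplicities: chi_1: 3, chi_2: 0, chi_3: 1, chi_4: 2, chi_5: 1.

Justification: Use <chi_rho, chi> = (1/|G|) sum_C |C| * chi_rho(C) * conj(chi(C)) with |G| = 8 for each irreducible chi in the table:
  <chi_rho, chi_1> = (1/8)[1*(8)*conj(1) + 1*(4)*conj(1) + 2*(0)*conj(1) + 2*(2)*conj(1) + 2*(4)*conj(1)]
      = (1/8)[(8) + (4) + (0) + (4) + (8)] = 24/8 = 3
  <chi_rho, chi_2> = (1/8)[1*(8)*conj(1) + 1*(4)*conj(1) + 2*(0)*conj(1) + 2*(2)*conj(-1) + 2*(4)*conj(-1)]
      = (1/8)[(8) + (4) + (0) + (-4) + (-8)] = 0/8 = 0
  <chi_rho, chi_3> = (1/8)[1*(8)*conj(1) + 1*(4)*conj(1) + 2*(0)*conj(-1) + 2*(2)*conj(1) + 2*(4)*conj(-1)]
      = (1/8)[(8) + (4) + (0) + (4) + (-8)] = 8/8 = 1
  <chi_rho, chi_4> = (1/8)[1*(8)*conj(1) + 1*(4)*conj(1) + 2*(0)*conj(-1) + 2*(2)*conj(-1) + 2*(4)*conj(1)]
      = (1/8)[(8) + (4) + (0) + (-4) + (8)] = 16/8 = 2
  <chi_rho, chi_5> = (1/8)[1*(8)*conj(2) + 1*(4)*conj(-2) + 2*(0)*conj(0) + 2*(2)*conj(0) + 2*(4)*conj(0)]
      = (1/8)[(16) + (-8) + (0) + (0) + (0)] = 8/8 = 1
Dimension check: dim(rho) = sum (mult * dim) = 3*1 + 0*1 + 1*1 + 2*1 + 1*2 = 8 = chi_rho(e) = 8.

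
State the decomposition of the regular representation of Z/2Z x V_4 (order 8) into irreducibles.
Each irreducible V_i of dimension d_i appears with multiplicity d_i, i.e. rho_reg = (direct sum over all irreducibles V_i) d_i V_i. The irreducible dimensions for Z/2Z x V_4 are 1, 1, 1, 1, 1, 1, 1, 1: 8 irreducibles of dimension 1, each with multiplicity 1. Total dimension 8*1*1 = 8 = |G|.

General theorem: in the regular representation of a finite group G, each irreducible appears with multiplicity equal to its dimension. Check: dim(rho_reg) = sum d_i^2 = 1 + 1 + 1 + 1 + 1 + 1 + 1 + 1 = 8 = |G|.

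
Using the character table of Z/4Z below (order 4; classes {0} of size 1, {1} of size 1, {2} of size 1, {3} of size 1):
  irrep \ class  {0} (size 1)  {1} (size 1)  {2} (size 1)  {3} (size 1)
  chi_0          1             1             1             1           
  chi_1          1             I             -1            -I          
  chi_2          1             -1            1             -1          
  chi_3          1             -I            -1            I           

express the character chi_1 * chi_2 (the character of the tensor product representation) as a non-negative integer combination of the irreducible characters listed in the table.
chi_1 tensor chi_2 = chi_3 (all other irreducibles have multiplicity 0).

Explanation: The character of a tensor product is the pointwise product (chi_1 * chi_2)(C) = chi_1(C) * chi_2(C):
  {0}: (1)*(1), {1}: (I)*(-1), {2}: (-1)*(1), {3}: (-I)*(-1)
so (chi_1 * chi_2) takes values
  {0} -> 1, {1} -> -I, {2} -> -1, {3} -> I.
Now take the inner product of this character with each irreducible chi from the table, <chi_1*chi_2, chi> = (1/4) sum_C |C| (chi_1*chi_2)(C) conj(chi(C)):
  <chi_1*chi_2, chi_0> = (1/4)[1*(1)*conj(1) + 1*(-I)*conj(1) + 1*(-1)*conj(1) + 1*(I)*conj(1)]
      = (1/4)[(1) + (-I) + (-1) + (I)] = 0/4 = 0
  <chi_1*chi_2, chi_1> = (1/4)[1*(1)*conj(1) + 1*(-I)*conj(I) + 1*(-1)*conj(-1) + 1*(I)*conj(-I)]
      = (1/4)[(1) + (-1) + (1) + (-1)] = 0/4 = 0
  <chi_1*chi_2, chi_2> = (1/4)[1*(1)*conj(1) + 1*(-I)*conj(-1) + 1*(-1)*conj(1) + 1*(I)*conj(-1)]
      = (1/4)[(1) + (I) + (-1) + (-I)] = 0/4 = 0
  <chi_1*chi_2, chi_3> = (1/4)[1*(1)*conj(1) + 1*(-I)*conj(-I) + 1*(-1)*conj(-1) + 1*(I)*conj(I)]
      = (1/4)[(1) + (1) + (1) + (1)] = 4/4 = 1
(Exp terms are combined using exp(i*s)*conj(exp(i*t)) = exp(i*(s-t)), and sums of them are collapsed using the identity that for every m > 1 the m distinct m-th roots of unity sum to 0, e.g. 1 + exp(2*I*pi/3) + exp(-2*I*pi/3) = 0.)
Hence the multiplicities are chi_3: 1. Dimension check: dim(chi_1)*dim(chi_2) = 1*1 = 1 and sum (mult * dim) = 1*1 = 1.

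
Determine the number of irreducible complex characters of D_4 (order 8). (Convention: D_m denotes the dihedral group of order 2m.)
5

Argument: The number of irreducible complex representations of a finite group equals its number of conjugacy classes. D_4 has 5 conjugacy classes (n/2 + 3 for n even), so D_4 (order 8) has exactly 5 irreducible complex representations.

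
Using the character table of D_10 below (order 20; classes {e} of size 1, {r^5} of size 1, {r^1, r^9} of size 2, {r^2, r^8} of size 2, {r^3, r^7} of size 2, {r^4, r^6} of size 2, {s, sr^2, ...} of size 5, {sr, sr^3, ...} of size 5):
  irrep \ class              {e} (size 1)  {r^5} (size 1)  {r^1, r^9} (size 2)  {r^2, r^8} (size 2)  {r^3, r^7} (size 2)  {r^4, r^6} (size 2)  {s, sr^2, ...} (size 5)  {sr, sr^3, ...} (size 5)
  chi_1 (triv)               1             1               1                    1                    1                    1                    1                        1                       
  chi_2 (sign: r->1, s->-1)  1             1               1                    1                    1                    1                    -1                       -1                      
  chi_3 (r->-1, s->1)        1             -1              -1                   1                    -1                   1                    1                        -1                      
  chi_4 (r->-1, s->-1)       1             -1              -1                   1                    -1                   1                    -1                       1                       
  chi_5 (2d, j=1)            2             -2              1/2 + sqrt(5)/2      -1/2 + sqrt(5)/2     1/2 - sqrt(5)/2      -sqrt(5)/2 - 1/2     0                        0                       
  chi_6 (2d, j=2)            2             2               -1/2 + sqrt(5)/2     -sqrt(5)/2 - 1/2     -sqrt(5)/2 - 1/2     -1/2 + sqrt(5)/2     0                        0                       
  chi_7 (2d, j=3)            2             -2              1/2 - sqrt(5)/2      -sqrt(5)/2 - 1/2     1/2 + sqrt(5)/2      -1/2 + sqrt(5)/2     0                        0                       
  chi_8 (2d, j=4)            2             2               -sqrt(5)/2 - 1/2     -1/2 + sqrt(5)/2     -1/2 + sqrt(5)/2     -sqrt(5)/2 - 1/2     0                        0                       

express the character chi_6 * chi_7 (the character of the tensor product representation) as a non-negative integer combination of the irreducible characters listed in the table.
chi_6 tensor chi_7 = chi_3 + chi_4 + chi_5 (all other irreducibles have multiplicity 0).

Solution. The character of a tensor product is the pointwise product (chi_6 * chi_7)(C) = chi_6(C) * chi_7(C):
  {e}: (2)*(2), {r^5}: (2)*(-2), {r^1, r^9}: (-1/2 + sqrt(5)/2)*(1/2 - sqrt(5)/2), {r^2, r^8}: (-sqrt(5)/2 - 1/2)*(-sqrt(5)/2 - 1/2), {r^3, r^7}: (-sqrt(5)/2 - 1/2)*(1/2 + sqrt(5)/2), {r^4, r^6}: (-1/2 + sqrt(5)/2)*(-1/2 + sqrt(5)/2), {s, sr^2, ...}: (0)*(0), {sr, sr^3, ...}: (0)*(0)
so (chi_6 * chi_7) takes values
  {e} -> 4, {r^5} -> -4, {r^1, r^9} -> -3/2 + sqrt(5)/2, {r^2, r^8} -> sqrt(5)/2 + 3/2, {r^3, r^7} -> -3/2 - sqrt(5)/2, {r^4, r^6} -> 3/2 - sqrt(5)/2, {s, sr^2, ...} -> 0, {sr, sr^3, ...} -> 0.
Now take the inner product of this character with each irreducible chi from the table, <chi_6*chi_7, chi> = (1/20) sum_C |C| (chi_6*chi_7)(C) conj(chi(C)):
  <chi_6*chi_7, chi_1> = (1/20)[1*(4)*conj(1) + 1*(-4)*conj(1) + 2*(-3/2 + sqrt(5)/2)*conj(1) + 2*(sqrt(5)/2 + 3/2)*conj(1) + 2*(-3/2 - sqrt(5)/2)*conj(1) + 2*(3/2 - sqrt(5)/2)*conj(1) + 5*(0)*conj(1) + 5*(0)*conj(1)]
      = (1/20)[(4) + (-4) + (-3 + sqrt(5)) + (sqrt(5) + 3) + (-3 - sqrt(5)) + (3 - sqrt(5)) + (0) + (0)] = 0/20 = 0
  <chi_6*chi_7, chi_2> = (1/20)[1*(4)*conj(1) + 1*(-4)*conj(1) + 2*(-3/2 + sqrt(5)/2)*conj(1) + 2*(sqrt(5)/2 + 3/2)*conj(1) + 2*(-3/2 - sqrt(5)/2)*conj(1) + 2*(3/2 - sqrt(5)/2)*conj(1) + 5*(0)*conj(-1) + 5*(0)*conj(-1)]
      = (1/20)[(4) + (-4) + (-3 + sqrt(5)) + (sqrt(5) + 3) + (-3 - sqrt(5)) + (3 - sqrt(5)) + (0) + (0)] = 0/20 = 0
  <chi_6*chi_7, chi_3> = (1/20)[1*(4)*conj(1) + 1*(-4)*conj(-1) + 2*(-3/2 + sqrt(5)/2)*conj(-1) + 2*(sqrt(5)/2 + 3/2)*conj(1) + 2*(-3/2 - sqrt(5)/2)*conj(-1) + 2*(3/2 - sqrt(5)/2)*conj(1) + 5*(0)*conj(1) + 5*(0)*conj(-1)]
      = (1/20)[(4) + (4) + (3 - sqrt(5)) + (sqrt(5) + 3) + (sqrt(5) + 3) + (3 - sqrt(5)) + (0) + (0)] = 20/20 = 1
  <chi_6*chi_7, chi_4> = (1/20)[1*(4)*conj(1) + 1*(-4)*conj(-1) + 2*(-3/2 + sqrt(5)/2)*conj(-1) + 2*(sqrt(5)/2 + 3/2)*conj(1) + 2*(-3/2 - sqrt(5)/2)*conj(-1) + 2*(3/2 - sqrt(5)/2)*conj(1) + 5*(0)*conj(-1) + 5*(0)*conj(1)]
      = (1/20)[(4) + (4) + (3 - sqrt(5)) + (sqrt(5) + 3) + (sqrt(5) + 3) + (3 - sqrt(5)) + (0) + (0)] = 20/20 = 1
  <chi_6*chi_7, chi_5> = (1/20)[1*(4)*conj(2) + 1*(-4)*conj(-2) + 2*(-3/2 + sqrt(5)/2)*conj(1/2 + sqrt(5)/2) + 2*(sqrt(5)/2 + 3/2)*conj(-1/2 + sqrt(5)/2) + 2*(-3/2 - sqrt(5)/2)*conj(1/2 - sqrt(5)/2) + 2*(3/2 - sqrt(5)/2)*conj(-sqrt(5)/2 - 1/2) + 5*(0)*conj(0) + 5*(0)*conj(0)]
      = (1/20)[(8) + (8) + (1 - sqrt(5)) + (1 + sqrt(5)) + (1 + sqrt(5)) + (1 - sqrt(5)) + (0) + (0)] = 20/20 = 1
  <chi_6*chi_7, chi_6> = (1/20)[1*(4)*conj(2) + 1*(-4)*conj(2) + 2*(-3/2 + sqrt(5)/2)*conj(-1/2 + sqrt(5)/2) + 2*(sqrt(5)/2 + 3/2)*conj(-sqrt(5)/2 - 1/2) + 2*(-3/2 - sqrt(5)/2)*conj(-sqrt(5)/2 - 1/2) + 2*(3/2 - sqrt(5)/2)*conj(-1/2 + sqrt(5)/2) + 5*(0)*conj(0) + 5*(0)*conj(0)]
      = (1/20)[(8) + (-8) + (4 - 2*sqrt(5)) + (-2*sqrt(5) - 4) + (4 + 2*sqrt(5)) + (-4 + 2*sqrt(5)) + (0) + (0)] = 0/20 = 0
  <chi_6*chi_7, chi_7> = (1/20)[1*(4)*conj(2) + 1*(-4)*conj(-2) + 2*(-3/2 + sqrt(5)/2)*conj(1/2 - sqrt(5)/2) + 2*(sqrt(5)/2 + 3/2)*conj(-sqrt(5)/2 - 1/2) + 2*(-3/2 - sqrt(5)/2)*conj(1/2 + sqrt(5)/2) + 2*(3/2 - sqrt(5)/2)*conj(-1/2 + sqrt(5)/2) + 5*(0)*conj(0) + 5*(0)*conj(0)]
      = (1/20)[(8) + (8) + (-4 + 2*sqrt(5)) + (-2*sqrt(5) - 4) + (-2*sqrt(5) - 4) + (-4 + 2*sqrt(5)) + (0) + (0)] = 0/20 = 0
  <chi_6*chi_7, chi_8> = (1/20)[1*(4)*conj(2) + 1*(-4)*conj(2) + 2*(-3/2 + sqrt(5)/2)*conj(-sqrt(5)/2 - 1/2) + 2*(sqrt(5)/2 + 3/2)*conj(-1/2 + sqrt(5)/2) + 2*(-3/2 - sqrt(5)/2)*conj(-1/2 + sqrt(5)/2) + 2*(3/2 - sqrt(5)/2)*conj(-sqrt(5)/2 - 1/2) + 5*(0)*conj(0) + 5*(0)*conj(0)]
      = (1/20)[(8) + (-8) + (-1 + sqrt(5)) + (1 + sqrt(5)) + (-sqrt(5) - 1) + (1 - sqrt(5)) + (0) + (0)] = 0/20 = 0
Hence the multiplicities are chi_3: 1, chi_4: 1, chi_5: 1. Dimension check: dim(chi_6)*dim(chi_7) = 2*2 = 4 and sum (mult * dim) = 1*1 + 1*1 + 1*2 = 4.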